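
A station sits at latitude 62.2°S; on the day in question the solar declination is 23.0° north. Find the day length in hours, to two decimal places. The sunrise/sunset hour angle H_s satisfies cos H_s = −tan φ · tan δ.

4.85 hours

cos H_s = −tan(-62.2°) · tan(23.0°) = 0.8051, so H_s = arccos(0.8051) = 36.38°.
Day length = 2 H_s / 15° h⁻¹ = 72.76° / 15 = 4.851 h.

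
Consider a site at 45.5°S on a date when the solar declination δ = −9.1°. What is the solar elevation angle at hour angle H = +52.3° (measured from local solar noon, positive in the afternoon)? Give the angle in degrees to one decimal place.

cos θ_z = sin φ sin δ + cos φ cos δ cos H = (-0.7133)(-0.1582) + (0.7009)(0.9874)(0.6115) = 0.5360.
θ_z = arccos(0.5360) = 57.59°, so the elevation is 90° − 57.59° = 32.41°.

32.4°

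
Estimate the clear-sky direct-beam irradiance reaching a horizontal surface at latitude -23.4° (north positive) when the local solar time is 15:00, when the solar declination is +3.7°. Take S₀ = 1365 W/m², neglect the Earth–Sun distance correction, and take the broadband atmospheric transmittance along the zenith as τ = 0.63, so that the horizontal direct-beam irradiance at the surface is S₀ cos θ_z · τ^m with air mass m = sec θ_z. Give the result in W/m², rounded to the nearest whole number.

Hour angle H = 15° × (15 − 12) = 45.00°.
cos θ_z = sin φ sin δ + cos φ cos δ cos H = (-0.3971)(0.0645) + (0.9178)(0.9979)(0.7071) = 0.6220.
Air mass m = 1/cos θ_z = 1/0.6220 = 1.608; τ^m = 0.63^1.608 = 0.4757.
Surface direct beam = 1365 × 0.6220 × 0.4757 = 403.88 W/m².

404 W/m²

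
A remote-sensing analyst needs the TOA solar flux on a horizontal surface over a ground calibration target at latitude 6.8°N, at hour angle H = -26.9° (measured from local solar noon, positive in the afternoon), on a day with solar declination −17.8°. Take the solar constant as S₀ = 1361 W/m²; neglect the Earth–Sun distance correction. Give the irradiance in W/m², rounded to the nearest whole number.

1098 W/m²

cos θ_z = sin(6.8°) sin(-17.8°) + cos(6.8°) cos(-17.8°) cos(-26.90°) = -0.0362 + 0.8431 = 0.8069.
Top-of-atmosphere irradiance = S₀ cos θ_z = 1361 × 0.8069 = 1098.19 W/m².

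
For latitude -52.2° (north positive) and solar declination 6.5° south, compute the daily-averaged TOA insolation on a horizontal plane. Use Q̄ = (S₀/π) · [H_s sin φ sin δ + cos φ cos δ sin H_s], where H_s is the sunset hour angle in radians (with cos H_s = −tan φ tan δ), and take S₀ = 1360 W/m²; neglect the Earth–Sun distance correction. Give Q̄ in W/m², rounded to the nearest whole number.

cos H_s = −tan(-52.2°) · tan(-6.5°) = -0.1469, so H_s = arccos(-0.1469) = 98.45°. In radians, H_s = 1.7183.
H_s sin φ sin δ = 1.7183 × -0.7902 × -0.1132 = 0.1537.
cos φ cos δ sin H_s = 0.6129 × 0.9936 × 0.9891 = 0.6023.
Q̄ = (1360/π) × (0.1537 + 0.6023) = 432.90 × 0.7560 = 327.27 W/m².

327 W/m²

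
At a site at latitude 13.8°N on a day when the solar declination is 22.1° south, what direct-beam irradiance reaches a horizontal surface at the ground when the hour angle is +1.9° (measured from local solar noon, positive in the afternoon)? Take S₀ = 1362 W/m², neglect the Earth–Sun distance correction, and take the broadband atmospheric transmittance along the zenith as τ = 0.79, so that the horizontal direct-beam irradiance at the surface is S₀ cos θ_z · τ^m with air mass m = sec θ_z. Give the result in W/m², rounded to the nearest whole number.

824 W/m²

With φ = 13.8°, δ = -22.1°, H = 1.90°: sin φ sin δ = -0.0897, cos φ cos δ cos H = 0.8993, so cos θ_z = 0.8096.
Air mass m = 1/cos θ_z = 1/0.8096 = 1.235; τ^m = 0.79^1.235 = 0.7474.
Surface direct beam = 1362 × 0.8096 × 0.7474 = 824.14 W/m².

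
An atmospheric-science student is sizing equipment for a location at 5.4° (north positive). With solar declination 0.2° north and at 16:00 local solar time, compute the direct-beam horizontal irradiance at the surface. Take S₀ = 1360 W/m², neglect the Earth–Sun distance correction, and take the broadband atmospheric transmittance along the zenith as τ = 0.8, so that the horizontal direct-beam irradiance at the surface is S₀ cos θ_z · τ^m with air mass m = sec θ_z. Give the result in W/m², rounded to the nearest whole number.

433 W/m²

Hour angle H = 15° × (16 − 12) = 60.00°.
cos θ_z = sin(5.4°) sin(0.2°) + cos(5.4°) cos(0.2°) cos(60.00°) = 0.0003 + 0.4978 = 0.4981.
Air mass m = 1/cos θ_z = 1/0.4981 = 2.008; τ^m = 0.8^2.008 = 0.6389.
Surface direct beam = 1360 × 0.4981 × 0.6389 = 432.80 W/m².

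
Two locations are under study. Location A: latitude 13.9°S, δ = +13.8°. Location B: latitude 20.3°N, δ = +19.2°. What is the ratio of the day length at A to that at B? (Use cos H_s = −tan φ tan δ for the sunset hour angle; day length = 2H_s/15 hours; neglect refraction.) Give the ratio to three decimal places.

A: H_s = arccos(−tan -13.9° · tan 13.8°) = 86.52°, so 2H_s/15 = 11.5360 h.
B: H_s = arccos(−tan 20.3° · tan 19.2°) = 97.40°, so 2H_s/15 = 12.9867 h.
Ratio A/B = 11.5360 / 12.9867 = 0.8883.

0.888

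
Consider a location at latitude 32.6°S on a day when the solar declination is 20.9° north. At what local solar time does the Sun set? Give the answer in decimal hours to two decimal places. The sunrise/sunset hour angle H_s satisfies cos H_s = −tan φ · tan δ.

cos H_s = −tan(-32.6°) · tan(20.9°) = 0.2442, so H_s = arccos(0.2442) = 75.87°.
Sunset is at 12 + H_s/15 = 12 + 5.058 = 17.058 h local solar time.

17.06 h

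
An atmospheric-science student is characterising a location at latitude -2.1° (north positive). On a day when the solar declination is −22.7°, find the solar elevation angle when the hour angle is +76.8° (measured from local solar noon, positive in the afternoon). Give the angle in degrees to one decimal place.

13.0°

cos θ_z = sin φ sin δ + cos φ cos δ cos H = (-0.0366)(-0.3859) + (0.9993)(0.9225)(0.2284) = 0.2247.
θ_z = arccos(0.2247) = 77.01°, so the elevation is 90° − 77.01° = 12.99°.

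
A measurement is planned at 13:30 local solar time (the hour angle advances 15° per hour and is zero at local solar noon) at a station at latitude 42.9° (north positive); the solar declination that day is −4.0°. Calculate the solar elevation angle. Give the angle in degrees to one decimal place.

38.9°

Hour angle H = 15° × (13.5 − 12) = 22.50°.
cos θ_z = sin φ sin δ + cos φ cos δ cos H = (0.6807)(-0.0698) + (0.7325)(0.9976)(0.9239) = 0.6276.
θ_z = arccos(0.6276) = 51.13°, so the elevation is 90° − 51.13° = 38.87°.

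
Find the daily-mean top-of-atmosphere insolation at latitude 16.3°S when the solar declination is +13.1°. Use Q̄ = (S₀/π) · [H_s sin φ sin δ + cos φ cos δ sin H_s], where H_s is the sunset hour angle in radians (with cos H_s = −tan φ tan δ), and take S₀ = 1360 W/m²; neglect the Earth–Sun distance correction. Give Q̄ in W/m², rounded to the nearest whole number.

362 W/m²

cos H_s = −tan(-16.3°) · tan(13.1°) = 0.0680, so H_s = arccos(0.0680) = 86.10°. In radians, H_s = 1.5027.
H_s sin φ sin δ = 1.5027 × -0.2807 × 0.2267 = -0.0956.
cos φ cos δ sin H_s = 0.9598 × 0.9740 × 0.9977 = 0.9327.
Q̄ = (1360/π) × (-0.0956 + 0.9327) = 432.90 × 0.8371 = 362.38 W/m².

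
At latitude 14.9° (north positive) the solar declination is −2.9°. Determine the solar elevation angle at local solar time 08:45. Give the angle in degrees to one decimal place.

Hour angle H = 15° × (8.75 − 12) = -48.75°.
cos θ_z = sin φ sin δ + cos φ cos δ cos H = (0.2571)(-0.0506) + (0.9664)(0.9987)(0.6593) = 0.6233.
θ_z = arccos(0.6233) = 51.44°, so the elevation is 90° − 51.44° = 38.56°.

38.6°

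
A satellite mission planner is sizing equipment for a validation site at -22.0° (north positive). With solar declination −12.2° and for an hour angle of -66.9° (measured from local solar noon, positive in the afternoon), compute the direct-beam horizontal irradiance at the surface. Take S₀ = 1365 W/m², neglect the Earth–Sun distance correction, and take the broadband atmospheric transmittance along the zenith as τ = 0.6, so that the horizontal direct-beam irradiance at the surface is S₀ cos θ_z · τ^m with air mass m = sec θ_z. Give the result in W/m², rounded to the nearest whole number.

183 W/m²

cos θ_z = sin(-22.0°) sin(-12.2°) + cos(-22.0°) cos(-12.2°) cos(-66.90°) = 0.0792 + 0.3556 = 0.4348.
Air mass m = 1/cos θ_z = 1/0.4348 = 2.300; τ^m = 0.6^2.300 = 0.3089.
Surface direct beam = 1365 × 0.4348 × 0.3089 = 183.33 W/m².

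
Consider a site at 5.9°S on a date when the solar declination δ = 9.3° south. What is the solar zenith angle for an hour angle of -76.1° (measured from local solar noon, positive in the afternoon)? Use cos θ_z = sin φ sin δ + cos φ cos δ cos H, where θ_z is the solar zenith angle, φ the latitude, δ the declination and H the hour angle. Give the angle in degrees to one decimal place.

cos θ_z = sin φ sin δ + cos φ cos δ cos H = (-0.1028)(-0.1616) + (0.9947)(0.9869)(0.2402) = 0.2524.
θ_z = arccos(0.2524) = 75.38°.

75.4°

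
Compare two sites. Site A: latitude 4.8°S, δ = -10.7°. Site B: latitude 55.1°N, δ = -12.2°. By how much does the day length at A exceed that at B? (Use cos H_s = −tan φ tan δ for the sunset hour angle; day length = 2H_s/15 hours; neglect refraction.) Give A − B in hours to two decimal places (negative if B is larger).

A: H_s = arccos(−tan -4.8° · tan -10.7°) = 90.91°, so 2H_s/15 = 12.1213 h.
B: H_s = arccos(−tan 55.1° · tan -12.2°) = 71.95°, so 2H_s/15 = 9.5933 h.
A − B = 12.1213 − 9.5933 = 2.5280 h.

+2.53 h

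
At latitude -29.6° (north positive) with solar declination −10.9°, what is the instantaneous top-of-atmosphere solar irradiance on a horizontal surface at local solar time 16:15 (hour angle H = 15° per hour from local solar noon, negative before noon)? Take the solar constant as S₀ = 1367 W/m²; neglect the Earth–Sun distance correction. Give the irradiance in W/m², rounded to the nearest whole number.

Hour angle H = 15° × (16.25 − 12) = 63.75°.
cos θ_z = sin φ sin δ + cos φ cos δ cos H = (-0.4939)(-0.1891) + (0.8695)(0.9820)(0.4423) = 0.4711.
Top-of-atmosphere irradiance = S₀ cos θ_z = 1367 × 0.4711 = 643.99 W/m².

644 W/m²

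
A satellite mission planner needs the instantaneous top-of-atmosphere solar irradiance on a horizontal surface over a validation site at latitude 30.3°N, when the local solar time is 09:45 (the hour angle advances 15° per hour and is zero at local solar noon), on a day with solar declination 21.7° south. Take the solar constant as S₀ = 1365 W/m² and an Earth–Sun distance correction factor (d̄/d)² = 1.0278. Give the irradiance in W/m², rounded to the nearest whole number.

Hour angle H = 15° × (9.75 − 12) = -33.75°.
With φ = 30.3°, δ = -21.7°, H = -33.75°: sin φ sin δ = -0.1865, cos φ cos δ cos H = 0.6670, so cos θ_z = 0.4805.
Top-of-atmosphere irradiance = S₀ (d̄/d)² cos θ_z = 1365 × 1.0278 × 0.4805 = 674.12 W/m².

674 W/m²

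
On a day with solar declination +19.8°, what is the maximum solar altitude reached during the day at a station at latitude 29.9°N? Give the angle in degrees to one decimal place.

79.9°

At local solar noon the hour angle is zero, so the elevation is 90° − |φ − δ| = 90° − |29.9° − (19.8°)| = 90° − 10.1° = 79.9°.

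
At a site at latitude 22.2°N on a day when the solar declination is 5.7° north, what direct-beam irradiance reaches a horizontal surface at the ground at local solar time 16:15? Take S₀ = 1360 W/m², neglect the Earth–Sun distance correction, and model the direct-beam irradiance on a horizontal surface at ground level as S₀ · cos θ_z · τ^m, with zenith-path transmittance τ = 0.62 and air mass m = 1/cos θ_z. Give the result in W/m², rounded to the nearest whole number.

207 W/m²

Hour angle H = 15° × (16.25 − 12) = 63.75°.
With φ = 22.2°, δ = 5.7°, H = 63.75°: sin φ sin δ = 0.0375, cos φ cos δ cos H = 0.4075, so cos θ_z = 0.4450.
Air mass m = 1/cos θ_z = 1/0.4450 = 2.247; τ^m = 0.62^2.247 = 0.3416.
Surface direct beam = 1360 × 0.4450 × 0.3416 = 206.74 W/m².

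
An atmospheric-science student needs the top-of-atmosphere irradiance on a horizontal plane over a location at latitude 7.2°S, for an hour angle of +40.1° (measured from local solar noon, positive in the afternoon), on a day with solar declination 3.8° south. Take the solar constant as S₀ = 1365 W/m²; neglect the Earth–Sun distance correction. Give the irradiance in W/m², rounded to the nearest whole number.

cos θ_z = sin(-7.2°) sin(-3.8°) + cos(-7.2°) cos(-3.8°) cos(40.10°) = 0.0083 + 0.7572 = 0.7655.
Top-of-atmosphere irradiance = S₀ cos θ_z = 1365 × 0.7655 = 1044.91 W/m².

1045 W/m²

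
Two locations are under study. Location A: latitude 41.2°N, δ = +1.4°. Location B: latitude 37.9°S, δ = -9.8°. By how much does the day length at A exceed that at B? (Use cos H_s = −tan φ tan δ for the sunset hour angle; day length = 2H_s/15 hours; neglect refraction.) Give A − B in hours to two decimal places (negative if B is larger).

-0.87 h

A: H_s = arccos(−tan 41.2° · tan 1.4°) = 91.23°, so 2H_s/15 = 12.1640 h.
B: H_s = arccos(−tan -37.9° · tan -9.8°) = 97.73°, so 2H_s/15 = 13.0307 h.
A − B = 12.1640 − 13.0307 = -0.8667 h.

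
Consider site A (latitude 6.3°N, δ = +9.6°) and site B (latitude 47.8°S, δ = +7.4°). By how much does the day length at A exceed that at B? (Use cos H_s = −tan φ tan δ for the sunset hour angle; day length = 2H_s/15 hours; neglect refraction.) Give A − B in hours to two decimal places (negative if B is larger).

+1.24 h

A: H_s = arccos(−tan 6.3° · tan 9.6°) = 91.07°, so 2H_s/15 = 12.1427 h.
B: H_s = arccos(−tan -47.8° · tan 7.4°) = 81.76°, so 2H_s/15 = 10.9013 h.
A − B = 12.1427 − 10.9013 = 1.2414 h.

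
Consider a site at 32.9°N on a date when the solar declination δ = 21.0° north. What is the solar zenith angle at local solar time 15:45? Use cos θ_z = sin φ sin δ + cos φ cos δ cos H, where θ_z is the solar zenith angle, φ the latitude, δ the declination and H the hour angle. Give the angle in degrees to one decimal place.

Hour angle H = 15° × (15.75 − 12) = 56.25°.
With φ = 32.9°, δ = 21.0°, H = 56.25°: sin φ sin δ = 0.1947, cos φ cos δ cos H = 0.4355, so cos θ_z = 0.6302.
θ_z = arccos(0.6302) = 50.94°.

50.9°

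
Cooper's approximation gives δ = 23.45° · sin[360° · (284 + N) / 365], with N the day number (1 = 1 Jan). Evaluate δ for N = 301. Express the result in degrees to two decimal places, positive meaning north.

-14.11°

360 × (284 + 301) / 365 = 576.986°; sin(576.986°) = -0.6016.
δ = 23.45 × -0.6016 = -14.108° ≈ -14.11°.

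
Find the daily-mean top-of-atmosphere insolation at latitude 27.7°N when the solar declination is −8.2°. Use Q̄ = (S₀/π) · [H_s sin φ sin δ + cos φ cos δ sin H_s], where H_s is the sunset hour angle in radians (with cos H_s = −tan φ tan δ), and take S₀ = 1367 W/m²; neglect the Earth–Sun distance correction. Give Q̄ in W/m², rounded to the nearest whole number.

337 W/m²

cos H_s = −tan(27.7°) · tan(-8.2°) = 0.0757, so H_s = arccos(0.0757) = 85.66°. In radians, H_s = 1.4950.
H_s sin φ sin δ = 1.4950 × 0.4648 × -0.1426 = -0.0991.
cos φ cos δ sin H_s = 0.8854 × 0.9898 × 0.9971 = 0.8738.
Q̄ = (1367/π) × (-0.0991 + 0.8738) = 435.13 × 0.7747 = 337.10 W/m².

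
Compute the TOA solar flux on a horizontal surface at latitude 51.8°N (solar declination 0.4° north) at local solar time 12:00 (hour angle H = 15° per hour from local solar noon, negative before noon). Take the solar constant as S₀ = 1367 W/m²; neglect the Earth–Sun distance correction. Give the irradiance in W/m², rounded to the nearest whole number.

853 W/m²

Hour angle H = 15° × (12 − 12) = 0.00°.
With φ = 51.8°, δ = 0.4°, H = 0.00°: sin φ sin δ = 0.0055, cos φ cos δ cos H = 0.6184, so cos θ_z = 0.6239.
Top-of-atmosphere irradiance = S₀ cos θ_z = 1367 × 0.6239 = 852.87 W/m².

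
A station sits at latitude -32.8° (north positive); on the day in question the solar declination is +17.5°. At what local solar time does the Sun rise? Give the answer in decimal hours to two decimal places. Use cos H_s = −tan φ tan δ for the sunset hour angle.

6.78 h

−tan φ tan δ = −(-0.6445)(0.3153) = 0.2032; H_s = arccos(0.2032) = 78.28°.
Sunrise is at 12 − H_s/15 = 12 − 5.219 = 6.781 h local solar time.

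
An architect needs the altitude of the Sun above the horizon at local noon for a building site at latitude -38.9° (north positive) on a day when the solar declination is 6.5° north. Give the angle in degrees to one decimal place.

At local solar noon the hour angle is zero, so the elevation is 90° − |φ − δ| = 90° − |-38.9° − (6.5°)| = 90° − 45.4° = 44.6°.

44.6°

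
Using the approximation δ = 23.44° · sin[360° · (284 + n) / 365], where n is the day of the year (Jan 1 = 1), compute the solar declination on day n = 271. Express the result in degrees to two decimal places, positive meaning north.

-3.02°

360 × (284 + 271) / 365 = 547.397°; sin(547.397°) = -0.1287.
δ = 23.44 × -0.1287 = -3.017° ≈ -3.02°.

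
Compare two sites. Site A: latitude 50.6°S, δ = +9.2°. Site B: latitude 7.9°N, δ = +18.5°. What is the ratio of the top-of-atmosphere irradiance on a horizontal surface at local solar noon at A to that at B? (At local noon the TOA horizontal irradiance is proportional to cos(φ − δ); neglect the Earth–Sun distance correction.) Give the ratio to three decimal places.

0.512

A: cos θ_z = cos(-50.6° − (9.2°)) = 0.5030.
B: cos θ_z = cos(7.9° − (18.5°)) = 0.9829.
Ratio A/B = 0.5030 / 0.9829 = 0.5118.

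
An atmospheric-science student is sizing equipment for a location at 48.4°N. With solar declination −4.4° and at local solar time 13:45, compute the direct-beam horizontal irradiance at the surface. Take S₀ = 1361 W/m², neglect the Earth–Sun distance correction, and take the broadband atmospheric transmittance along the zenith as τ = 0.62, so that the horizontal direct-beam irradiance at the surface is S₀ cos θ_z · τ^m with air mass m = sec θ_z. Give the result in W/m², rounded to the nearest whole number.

Hour angle H = 15° × (13.75 − 12) = 26.25°.
With φ = 48.4°, δ = -4.4°, H = 26.25°: sin φ sin δ = -0.0574, cos φ cos δ cos H = 0.5937, so cos θ_z = 0.5363.
Air mass m = 1/cos θ_z = 1/0.5363 = 1.865; τ^m = 0.62^1.865 = 0.4100.
Surface direct beam = 1361 × 0.5363 × 0.4100 = 299.26 W/m².

299 W/m²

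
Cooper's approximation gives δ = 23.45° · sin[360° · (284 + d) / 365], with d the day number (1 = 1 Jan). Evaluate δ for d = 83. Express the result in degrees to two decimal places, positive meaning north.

+0.81°

360 × (284 + 83) / 365 = 361.973°; sin(361.973°) = 0.0344.
δ = 23.45 × 0.0344 = 0.807° ≈ +0.81°.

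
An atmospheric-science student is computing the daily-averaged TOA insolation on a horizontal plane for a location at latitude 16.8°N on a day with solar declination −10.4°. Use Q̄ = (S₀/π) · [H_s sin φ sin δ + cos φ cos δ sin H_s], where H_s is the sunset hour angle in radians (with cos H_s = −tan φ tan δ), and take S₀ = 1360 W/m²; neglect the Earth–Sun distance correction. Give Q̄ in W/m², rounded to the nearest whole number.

373 W/m²

−tan φ tan δ = −(0.3019)(-0.1835) = 0.0554; H_s = arccos(0.0554) = 86.82°. In radians, H_s = 1.5153.
H_s sin φ sin δ = 1.5153 × 0.2890 × -0.1805 = -0.0790.
cos φ cos δ sin H_s = 0.9573 × 0.9836 × 0.9985 = 0.9402.
Q̄ = (1360/π) × (-0.0790 + 0.9402) = 432.90 × 0.8612 = 372.81 W/m².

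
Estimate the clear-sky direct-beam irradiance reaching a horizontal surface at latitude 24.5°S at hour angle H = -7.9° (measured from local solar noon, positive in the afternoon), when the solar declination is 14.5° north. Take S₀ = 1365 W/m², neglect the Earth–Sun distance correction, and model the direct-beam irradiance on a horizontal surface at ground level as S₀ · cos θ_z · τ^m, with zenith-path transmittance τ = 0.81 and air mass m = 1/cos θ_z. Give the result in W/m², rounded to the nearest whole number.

With φ = -24.5°, δ = 14.5°, H = -7.90°: sin φ sin δ = -0.1038, cos φ cos δ cos H = 0.8726, so cos θ_z = 0.7688.
Air mass m = 1/cos θ_z = 1/0.7688 = 1.301; τ^m = 0.81^1.301 = 0.7602.
Surface direct beam = 1365 × 0.7688 × 0.7602 = 797.76 W/m².

798 W/m²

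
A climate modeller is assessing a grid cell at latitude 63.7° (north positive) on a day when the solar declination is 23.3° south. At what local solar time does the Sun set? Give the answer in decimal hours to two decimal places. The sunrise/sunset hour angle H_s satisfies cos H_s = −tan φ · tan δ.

cos H_s = −tan(63.7°) · tan(-23.3°) = 0.8714, so H_s = arccos(0.8714) = 29.38°.
Sunset is at 12 + H_s/15 = 12 + 1.959 = 13.959 h local solar time.

13.96 h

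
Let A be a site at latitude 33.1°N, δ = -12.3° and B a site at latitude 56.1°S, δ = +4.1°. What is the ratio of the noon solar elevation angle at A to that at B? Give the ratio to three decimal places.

A: 90° − |33.1 − (-12.3)| = 44.60°.
B: 90° − |-56.1 − (4.1)| = 29.80°.
Ratio A/B = 44.6000 / 29.8000 = 1.4966.

1.497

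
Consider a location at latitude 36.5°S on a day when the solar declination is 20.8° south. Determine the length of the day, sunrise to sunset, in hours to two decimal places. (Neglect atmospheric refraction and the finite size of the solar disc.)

14.18 hours

cos H_s = −tan(-36.5°) · tan(-20.8°) = -0.2811, so H_s = arccos(-0.2811) = 106.33°.
Day length = 2 H_s / 15° h⁻¹ = 212.66° / 15 = 14.177 h.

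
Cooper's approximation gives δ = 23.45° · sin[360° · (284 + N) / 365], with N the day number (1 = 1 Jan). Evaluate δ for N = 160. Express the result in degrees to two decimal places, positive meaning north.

+22.93°

360 × (284 + 160) / 365 = 437.918°; sin(437.918°) = 0.9778.
δ = 23.45 × 0.9778 = 22.929° ≈ +22.93°.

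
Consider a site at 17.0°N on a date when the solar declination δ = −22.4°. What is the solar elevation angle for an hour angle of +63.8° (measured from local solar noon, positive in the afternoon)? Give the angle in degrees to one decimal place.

cos θ_z = sin φ sin δ + cos φ cos δ cos H = (0.2924)(-0.3811) + (0.9563)(0.9245)(0.4415) = 0.2789.
θ_z = arccos(0.2789) = 73.81°, so the elevation is 90° − 73.81° = 16.19°.

16.2°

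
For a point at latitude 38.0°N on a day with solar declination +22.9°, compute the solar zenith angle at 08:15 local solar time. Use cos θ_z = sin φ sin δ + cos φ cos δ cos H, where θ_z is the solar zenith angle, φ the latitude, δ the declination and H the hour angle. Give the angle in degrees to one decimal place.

Hour angle H = 15° × (8.25 − 12) = -56.25°.
cos θ_z = sin(38.0°) sin(22.9°) + cos(38.0°) cos(22.9°) cos(-56.25°) = 0.2396 + 0.4033 = 0.6429.
θ_z = arccos(0.6429) = 49.99°.

50.0°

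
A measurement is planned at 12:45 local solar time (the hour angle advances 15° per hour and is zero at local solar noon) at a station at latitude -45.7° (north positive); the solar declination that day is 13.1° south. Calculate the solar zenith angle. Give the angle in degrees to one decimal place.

34.0°

Hour angle H = 15° × (12.75 − 12) = 11.25°.
cos θ_z = sin φ sin δ + cos φ cos δ cos H = (-0.7157)(-0.2267) + (0.6984)(0.9740)(0.9808) = 0.8294.
θ_z = arccos(0.8294) = 33.96°.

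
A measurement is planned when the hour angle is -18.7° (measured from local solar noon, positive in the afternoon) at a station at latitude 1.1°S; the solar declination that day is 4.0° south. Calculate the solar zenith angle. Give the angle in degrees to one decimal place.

cos θ_z = sin(-1.1°) sin(-4.0°) + cos(-1.1°) cos(-4.0°) cos(-18.70°) = 0.0013 + 0.9447 = 0.9460.
θ_z = arccos(0.9460) = 18.92°.

18.9°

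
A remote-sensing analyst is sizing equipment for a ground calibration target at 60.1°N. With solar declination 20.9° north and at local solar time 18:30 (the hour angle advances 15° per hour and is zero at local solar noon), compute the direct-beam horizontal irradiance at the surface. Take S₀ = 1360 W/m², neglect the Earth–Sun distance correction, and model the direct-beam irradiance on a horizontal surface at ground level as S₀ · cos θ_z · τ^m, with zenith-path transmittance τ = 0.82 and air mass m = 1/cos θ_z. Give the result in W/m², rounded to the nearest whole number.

152 W/m²

Hour angle H = 15° × (18.5 − 12) = 97.50°.
cos θ_z = sin φ sin δ + cos φ cos δ cos H = (0.8669)(0.3567) + (0.4985)(0.9342)(-0.1305) = 0.2484.
Air mass m = 1/cos θ_z = 1/0.2484 = 4.026; τ^m = 0.82^4.026 = 0.4498.
Surface direct beam = 1360 × 0.2484 × 0.4498 = 151.95 W/m².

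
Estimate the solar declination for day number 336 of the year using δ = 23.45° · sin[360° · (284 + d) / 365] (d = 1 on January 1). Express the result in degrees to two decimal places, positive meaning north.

360 × (284 + 336) / 365 = 611.507°; sin(611.507°) = -0.9484.
δ = 23.45 × -0.9484 = -22.240° ≈ -22.24°.

-22.24°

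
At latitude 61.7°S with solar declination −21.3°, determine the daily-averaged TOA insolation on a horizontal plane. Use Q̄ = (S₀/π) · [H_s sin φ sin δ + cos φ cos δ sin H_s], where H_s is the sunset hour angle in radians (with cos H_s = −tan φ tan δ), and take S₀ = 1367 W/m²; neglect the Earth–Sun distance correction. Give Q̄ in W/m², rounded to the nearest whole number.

464 W/m²

−tan φ tan δ = −(-1.8572)(-0.3899) = -0.7241; H_s = arccos(-0.7241) = 136.39°. In radians, H_s = 2.3805.
H_s sin φ sin δ = 2.3805 × -0.8805 × -0.3633 = 0.7615.
cos φ cos δ sin H_s = 0.4741 × 0.9317 × 0.6897 = 0.3047.
Q̄ = (1367/π) × (0.7615 + 0.3047) = 435.13 × 1.0662 = 463.94 W/m².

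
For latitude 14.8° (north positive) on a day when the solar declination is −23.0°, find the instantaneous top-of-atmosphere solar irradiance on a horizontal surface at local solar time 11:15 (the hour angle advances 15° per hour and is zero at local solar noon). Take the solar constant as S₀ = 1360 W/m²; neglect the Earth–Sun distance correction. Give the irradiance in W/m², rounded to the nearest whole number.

1051 W/m²

Hour angle H = 15° × (11.25 − 12) = -11.25°.
With φ = 14.8°, δ = -23.0°, H = -11.25°: sin φ sin δ = -0.0998, cos φ cos δ cos H = 0.8729, so cos θ_z = 0.7731.
Top-of-atmosphere irradiance = S₀ cos θ_z = 1360 × 0.7731 = 1051.42 W/m².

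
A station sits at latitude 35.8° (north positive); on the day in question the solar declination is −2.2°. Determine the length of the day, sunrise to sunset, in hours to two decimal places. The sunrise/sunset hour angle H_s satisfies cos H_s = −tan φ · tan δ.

−tan φ tan δ = −(0.7212)(-0.0384) = 0.0277; H_s = arccos(0.0277) = 88.41°.
Day length = 2 H_s / 15° h⁻¹ = 176.82° / 15 = 11.788 h.

11.79 hours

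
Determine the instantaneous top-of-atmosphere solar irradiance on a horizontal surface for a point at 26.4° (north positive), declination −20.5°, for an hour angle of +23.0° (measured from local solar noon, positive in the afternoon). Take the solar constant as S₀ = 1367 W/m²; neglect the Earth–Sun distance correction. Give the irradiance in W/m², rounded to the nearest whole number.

cos θ_z = sin(26.4°) sin(-20.5°) + cos(26.4°) cos(-20.5°) cos(23.00°) = -0.1557 + 0.7723 = 0.6166.
Top-of-atmosphere irradiance = S₀ cos θ_z = 1367 × 0.6166 = 842.89 W/m².

843 W/m²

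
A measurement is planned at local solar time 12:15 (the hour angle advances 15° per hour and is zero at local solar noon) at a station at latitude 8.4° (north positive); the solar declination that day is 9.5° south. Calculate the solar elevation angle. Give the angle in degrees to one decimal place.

Hour angle H = 15° × (12.25 − 12) = 3.75°.
cos θ_z = sin φ sin δ + cos φ cos δ cos H = (0.1461)(-0.1650) + (0.9893)(0.9863)(0.9979) = 0.9496.
θ_z = arccos(0.9496) = 18.27°, so the elevation is 90° − 18.27° = 71.73°.

71.7°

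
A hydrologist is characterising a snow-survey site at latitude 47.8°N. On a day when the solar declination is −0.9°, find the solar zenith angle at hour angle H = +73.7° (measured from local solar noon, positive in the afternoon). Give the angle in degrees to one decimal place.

cos θ_z = sin φ sin δ + cos φ cos δ cos H = (0.7408)(-0.0157) + (0.6717)(0.9999)(0.2807) = 0.1769.
θ_z = arccos(0.1769) = 79.81°.

79.8°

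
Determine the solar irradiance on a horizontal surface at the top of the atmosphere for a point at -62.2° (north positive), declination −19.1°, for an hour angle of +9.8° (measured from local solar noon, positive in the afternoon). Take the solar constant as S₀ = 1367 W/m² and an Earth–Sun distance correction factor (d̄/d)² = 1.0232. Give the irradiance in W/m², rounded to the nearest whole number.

1012 W/m²

With φ = -62.2°, δ = -19.1°, H = 9.80°: sin φ sin δ = 0.2895, cos φ cos δ cos H = 0.4343, so cos θ_z = 0.7238.
Top-of-atmosphere irradiance = S₀ (d̄/d)² cos θ_z = 1367 × 1.0232 × 0.7238 = 1012.39 W/m².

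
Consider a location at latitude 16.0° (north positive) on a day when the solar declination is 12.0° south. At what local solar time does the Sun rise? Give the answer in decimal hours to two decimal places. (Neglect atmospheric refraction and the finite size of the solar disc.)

6.23 h

cos H_s = −tan(16.0°) · tan(-12.0°) = 0.0609, so H_s = arccos(0.0609) = 86.51°.
Sunrise is at 12 − H_s/15 = 12 − 5.767 = 6.233 h local solar time.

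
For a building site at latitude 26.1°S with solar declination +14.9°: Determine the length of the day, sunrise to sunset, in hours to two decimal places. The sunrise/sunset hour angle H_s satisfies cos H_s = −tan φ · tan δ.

11.00 hours

cos H_s = −tan(-26.1°) · tan(14.9°) = 0.1304, so H_s = arccos(0.1304) = 82.51°.
Day length = 2 H_s / 15° h⁻¹ = 165.02° / 15 = 11.001 h.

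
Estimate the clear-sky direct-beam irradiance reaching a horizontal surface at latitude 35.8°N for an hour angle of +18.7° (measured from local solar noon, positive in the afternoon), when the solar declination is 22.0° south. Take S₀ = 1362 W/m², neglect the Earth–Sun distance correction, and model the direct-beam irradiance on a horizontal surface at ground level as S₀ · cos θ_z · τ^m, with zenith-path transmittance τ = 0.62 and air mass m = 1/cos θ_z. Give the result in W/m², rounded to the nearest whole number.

255 W/m²

With φ = 35.8°, δ = -22.0°, H = 18.70°: sin φ sin δ = -0.2191, cos φ cos δ cos H = 0.7123, so cos θ_z = 0.4932.
Air mass m = 1/cos θ_z = 1/0.4932 = 2.028; τ^m = 0.62^2.028 = 0.3793.
Surface direct beam = 1362 × 0.4932 × 0.3793 = 254.79 W/m².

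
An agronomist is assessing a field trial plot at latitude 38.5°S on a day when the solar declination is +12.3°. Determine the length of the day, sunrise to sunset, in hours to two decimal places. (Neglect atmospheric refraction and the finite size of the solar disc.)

The sunset hour angle satisfies cos H_s = −tan φ tan δ = 0.1734, giving H_s = 80.01°.
Day length = 2 H_s / 15° h⁻¹ = 160.02° / 15 = 10.668 h.

10.67 hours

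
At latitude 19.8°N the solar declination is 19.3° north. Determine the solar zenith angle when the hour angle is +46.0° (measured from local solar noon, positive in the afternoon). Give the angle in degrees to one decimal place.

43.2°

cos θ_z = sin(19.8°) sin(19.3°) + cos(19.8°) cos(19.3°) cos(46.00°) = 0.1120 + 0.6169 = 0.7289.
θ_z = arccos(0.7289) = 43.21°.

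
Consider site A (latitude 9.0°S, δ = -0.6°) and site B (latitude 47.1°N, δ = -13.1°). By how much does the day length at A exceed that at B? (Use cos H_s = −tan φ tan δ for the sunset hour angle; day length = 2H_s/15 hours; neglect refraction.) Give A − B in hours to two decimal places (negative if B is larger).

A: H_s = arccos(−tan -9.0° · tan -0.6°) = 90.10°, so 2H_s/15 = 12.0133 h.
B: H_s = arccos(−tan 47.1° · tan -13.1°) = 75.50°, so 2H_s/15 = 10.0667 h.
A − B = 12.0133 − 10.0667 = 1.9466 h.

+1.95 h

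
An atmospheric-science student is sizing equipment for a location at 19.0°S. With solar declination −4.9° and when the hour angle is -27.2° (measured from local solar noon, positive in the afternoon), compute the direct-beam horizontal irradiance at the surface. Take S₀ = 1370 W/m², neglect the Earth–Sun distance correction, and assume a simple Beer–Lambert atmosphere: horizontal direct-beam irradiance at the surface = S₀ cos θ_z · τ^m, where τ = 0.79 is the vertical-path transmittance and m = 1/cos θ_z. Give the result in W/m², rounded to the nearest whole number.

903 W/m²

With φ = -19.0°, δ = -4.9°, H = -27.20°: sin φ sin δ = 0.0278, cos φ cos δ cos H = 0.8379, so cos θ_z = 0.8657.
Air mass m = 1/cos θ_z = 1/0.8657 = 1.155; τ^m = 0.79^1.155 = 0.7617.
Surface direct beam = 1370 × 0.8657 × 0.7617 = 903.38 W/m².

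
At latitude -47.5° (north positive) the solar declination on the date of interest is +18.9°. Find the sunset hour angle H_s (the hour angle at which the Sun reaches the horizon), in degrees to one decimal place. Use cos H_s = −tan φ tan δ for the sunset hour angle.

−tan φ tan δ = −(-1.0913)(0.3424) = 0.3737; H_s = arccos(0.3737) = 68.06°.

68.1°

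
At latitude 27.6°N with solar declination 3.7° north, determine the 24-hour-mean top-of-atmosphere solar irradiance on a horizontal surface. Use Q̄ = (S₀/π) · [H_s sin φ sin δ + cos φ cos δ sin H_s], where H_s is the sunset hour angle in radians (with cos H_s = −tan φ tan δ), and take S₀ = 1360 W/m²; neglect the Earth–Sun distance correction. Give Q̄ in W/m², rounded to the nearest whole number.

cos H_s = −tan(27.6°) · tan(3.7°) = -0.0338, so H_s = arccos(-0.0338) = 91.94°. In radians, H_s = 1.6047.
H_s sin φ sin δ = 1.6047 × 0.4633 × 0.0645 = 0.0480.
cos φ cos δ sin H_s = 0.8862 × 0.9979 × 0.9994 = 0.8838.
Q̄ = (1360/π) × (0.0480 + 0.8838) = 432.90 × 0.9318 = 403.38 W/m².

403 W/m²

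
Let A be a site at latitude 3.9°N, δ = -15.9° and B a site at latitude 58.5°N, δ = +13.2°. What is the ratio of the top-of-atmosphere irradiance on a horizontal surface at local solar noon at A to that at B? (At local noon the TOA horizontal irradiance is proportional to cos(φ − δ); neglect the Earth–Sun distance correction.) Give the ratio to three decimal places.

A: cos θ_z = cos(3.9° − (-15.9°)) = 0.9409.
B: cos θ_z = cos(58.5° − (13.2°)) = 0.7034.
Ratio A/B = 0.9409 / 0.7034 = 1.3376.

1.338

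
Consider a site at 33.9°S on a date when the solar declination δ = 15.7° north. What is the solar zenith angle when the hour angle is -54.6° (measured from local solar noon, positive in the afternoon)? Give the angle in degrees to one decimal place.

71.8°

cos θ_z = sin φ sin δ + cos φ cos δ cos H = (-0.5577)(0.2706) + (0.8300)(0.9627)(0.5793) = 0.3120.
θ_z = arccos(0.3120) = 71.82°.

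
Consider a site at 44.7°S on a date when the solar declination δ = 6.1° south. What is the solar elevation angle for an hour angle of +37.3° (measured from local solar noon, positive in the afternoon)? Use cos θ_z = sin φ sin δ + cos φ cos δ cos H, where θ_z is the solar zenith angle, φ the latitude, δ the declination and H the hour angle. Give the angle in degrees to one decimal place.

39.6°

cos θ_z = sin(-44.7°) sin(-6.1°) + cos(-44.7°) cos(-6.1°) cos(37.30°) = 0.0747 + 0.5622 = 0.6369.
θ_z = arccos(0.6369) = 50.44°, so the elevation is 90° − 50.44° = 39.56°.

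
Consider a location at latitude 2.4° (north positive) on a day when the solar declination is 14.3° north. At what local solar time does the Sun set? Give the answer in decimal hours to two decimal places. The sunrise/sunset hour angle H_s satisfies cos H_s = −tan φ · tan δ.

−tan φ tan δ = −(0.0419)(0.2549) = -0.0107; H_s = arccos(-0.0107) = 90.61°.
Sunset is at 12 + H_s/15 = 12 + 6.041 = 18.041 h local solar time.

18.04 h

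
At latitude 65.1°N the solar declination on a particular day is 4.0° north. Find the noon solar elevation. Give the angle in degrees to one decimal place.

At local solar noon the hour angle is zero, so the elevation is 90° − |φ − δ| = 90° − |65.1° − (4.0°)| = 90° − 61.1° = 28.9°.

28.9°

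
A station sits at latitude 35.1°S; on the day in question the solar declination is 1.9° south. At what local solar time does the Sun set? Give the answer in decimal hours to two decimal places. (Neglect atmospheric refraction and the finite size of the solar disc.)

18.09 h

−tan φ tan δ = −(-0.7028)(-0.0332) = -0.0233; H_s = arccos(-0.0233) = 91.34°.
Sunset is at 12 + H_s/15 = 12 + 6.089 = 18.089 h local solar time.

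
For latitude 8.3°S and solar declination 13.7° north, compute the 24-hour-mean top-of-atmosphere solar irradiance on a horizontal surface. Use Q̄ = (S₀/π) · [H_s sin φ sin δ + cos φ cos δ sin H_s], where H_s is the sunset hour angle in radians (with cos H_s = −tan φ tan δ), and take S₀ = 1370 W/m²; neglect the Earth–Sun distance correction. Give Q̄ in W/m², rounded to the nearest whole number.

The sunset hour angle satisfies cos H_s = −tan φ tan δ = 0.0356, giving H_s = 87.96°. In radians, H_s = 1.5352.
H_s sin φ sin δ = 1.5352 × -0.1444 × 0.2368 = -0.0525.
cos φ cos δ sin H_s = 0.9895 × 0.9715 × 0.9994 = 0.9607.
Q̄ = (1370/π) × (-0.0525 + 0.9607) = 436.08 × 0.9082 = 396.05 W/m².

396 W/m²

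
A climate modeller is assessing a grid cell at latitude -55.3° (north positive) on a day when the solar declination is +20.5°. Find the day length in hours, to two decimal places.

The sunset hour angle satisfies cos H_s = −tan φ tan δ = 0.5400, giving H_s = 57.32°.
Day length = 2 H_s / 15° h⁻¹ = 114.64° / 15 = 7.643 h.

7.64 hours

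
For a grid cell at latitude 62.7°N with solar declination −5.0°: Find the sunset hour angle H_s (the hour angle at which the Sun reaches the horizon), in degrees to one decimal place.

−tan φ tan δ = −(1.9375)(-0.0875) = 0.1695; H_s = arccos(0.1695) = 80.24°.

80.2°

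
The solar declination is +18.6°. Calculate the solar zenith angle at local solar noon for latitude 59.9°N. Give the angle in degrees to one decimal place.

41.3°

At local solar noon the hour angle is zero, so the zenith angle is |φ − δ| = |59.9° − (18.6°)| = 41.3°.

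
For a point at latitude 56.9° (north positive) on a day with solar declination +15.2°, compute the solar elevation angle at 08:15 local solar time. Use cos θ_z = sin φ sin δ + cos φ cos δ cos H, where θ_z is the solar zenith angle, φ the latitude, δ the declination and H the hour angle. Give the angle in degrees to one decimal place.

Hour angle H = 15° × (8.25 − 12) = -56.25°.
cos θ_z = sin φ sin δ + cos φ cos δ cos H = (0.8377)(0.2622) + (0.5461)(0.9650)(0.5556) = 0.5124.
θ_z = arccos(0.5124) = 59.18°, so the elevation is 90° − 59.18° = 30.82°.

30.8°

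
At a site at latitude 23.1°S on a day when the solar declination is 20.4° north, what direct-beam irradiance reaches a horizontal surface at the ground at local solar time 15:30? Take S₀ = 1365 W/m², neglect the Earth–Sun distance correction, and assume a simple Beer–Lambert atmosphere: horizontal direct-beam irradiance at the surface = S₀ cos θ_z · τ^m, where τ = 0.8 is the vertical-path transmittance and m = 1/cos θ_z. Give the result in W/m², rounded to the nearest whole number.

Hour angle H = 15° × (15.5 − 12) = 52.50°.
With φ = -23.1°, δ = 20.4°, H = 52.50°: sin φ sin δ = -0.1368, cos φ cos δ cos H = 0.5248, so cos θ_z = 0.3880.
Air mass m = 1/cos θ_z = 1/0.3880 = 2.577; τ^m = 0.8^2.577 = 0.5627.
Surface direct beam = 1365 × 0.3880 × 0.5627 = 298.02 W/m².

298 W/m²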